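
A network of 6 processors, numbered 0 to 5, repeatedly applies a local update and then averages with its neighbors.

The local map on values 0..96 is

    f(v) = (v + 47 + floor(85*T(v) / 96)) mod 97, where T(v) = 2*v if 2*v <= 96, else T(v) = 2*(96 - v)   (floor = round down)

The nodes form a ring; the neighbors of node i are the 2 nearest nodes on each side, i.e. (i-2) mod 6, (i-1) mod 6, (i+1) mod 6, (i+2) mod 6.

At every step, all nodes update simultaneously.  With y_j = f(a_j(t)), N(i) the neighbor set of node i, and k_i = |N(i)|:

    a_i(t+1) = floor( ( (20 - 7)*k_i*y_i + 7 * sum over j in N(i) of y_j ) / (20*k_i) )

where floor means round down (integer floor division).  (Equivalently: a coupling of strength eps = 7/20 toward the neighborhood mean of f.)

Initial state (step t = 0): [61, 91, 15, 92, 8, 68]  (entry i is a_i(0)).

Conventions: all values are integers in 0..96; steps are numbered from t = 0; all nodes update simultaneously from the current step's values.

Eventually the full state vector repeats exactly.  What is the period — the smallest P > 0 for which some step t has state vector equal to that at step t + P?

Answer: 2
Key observation: The state at step 7, [67, 67, 67, 67, 67, 67], reappears at step 9 — and no state repeats earlier — so the cycle the system enters has period 2.

Derivation:
t=0: [61, 91, 15, 92, 8, 68]
t=1: [70, 56, 78, 55, 69, 64]
t=2: [66, 73, 63, 73, 66, 70]
t=3: [68, 64, 69, 64, 68, 66]
t=4: [67, 69, 66, 69, 67, 68]
t=5: [67, 66, 68, 66, 67, 67]
t=6: [68, 68, 67, 68, 68, 68]
t=7: [67, 67, 67, 67, 67, 67]
t=8: [68, 68, 68, 68, 68, 68]
t=9: [67, 67, 67, 67, 67, 67]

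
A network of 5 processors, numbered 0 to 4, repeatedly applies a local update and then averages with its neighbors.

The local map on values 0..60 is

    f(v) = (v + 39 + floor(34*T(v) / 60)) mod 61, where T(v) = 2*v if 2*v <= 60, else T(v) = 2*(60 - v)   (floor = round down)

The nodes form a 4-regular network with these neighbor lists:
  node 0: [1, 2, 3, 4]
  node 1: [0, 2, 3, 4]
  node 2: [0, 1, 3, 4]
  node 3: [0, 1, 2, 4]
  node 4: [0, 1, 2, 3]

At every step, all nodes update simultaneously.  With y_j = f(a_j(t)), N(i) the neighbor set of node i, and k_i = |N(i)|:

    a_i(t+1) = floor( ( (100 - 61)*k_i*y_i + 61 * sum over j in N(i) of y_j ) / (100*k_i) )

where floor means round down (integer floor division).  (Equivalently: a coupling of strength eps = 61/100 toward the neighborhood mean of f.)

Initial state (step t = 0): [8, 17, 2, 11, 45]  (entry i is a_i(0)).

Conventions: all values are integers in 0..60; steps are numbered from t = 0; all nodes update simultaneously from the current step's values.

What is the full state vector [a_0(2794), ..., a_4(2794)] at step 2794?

Answer: [40, 40, 40, 40, 40]
Key observation: The state at step 4, [40, 40, 40, 40, 40], reappears at step 5: the system is in a cycle of period 1 from step 4 on.  Therefore the state at step 2794 equals the state at step 4 + ((2794 - 4) mod 1) = 4, which is [40, 40, 40, 40, 40].

Derivation:
t=0: [8, 17, 2, 11, 45]
t=1: [36, 26, 33, 23, 32]
t=2: [37, 35, 37, 34, 37]
t=3: [41, 41, 41, 41, 41]
t=4: [40, 40, 40, 40, 40]
t=5: [40, 40, 40, 40, 40]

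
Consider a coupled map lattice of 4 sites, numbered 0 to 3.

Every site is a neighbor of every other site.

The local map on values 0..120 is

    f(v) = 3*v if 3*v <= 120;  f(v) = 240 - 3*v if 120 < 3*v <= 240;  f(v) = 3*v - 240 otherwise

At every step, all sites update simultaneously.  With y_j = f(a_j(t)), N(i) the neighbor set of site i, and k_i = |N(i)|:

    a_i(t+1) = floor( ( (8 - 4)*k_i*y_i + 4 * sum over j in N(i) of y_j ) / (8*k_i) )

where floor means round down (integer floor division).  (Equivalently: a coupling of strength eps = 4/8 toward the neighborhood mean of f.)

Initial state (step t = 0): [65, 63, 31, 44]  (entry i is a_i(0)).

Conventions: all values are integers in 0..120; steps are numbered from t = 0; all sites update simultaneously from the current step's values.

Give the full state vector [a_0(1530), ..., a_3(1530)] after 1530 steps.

Answer: [117, 117, 117, 118]
Key observation: The state at step 22, [117, 117, 117, 118], reappears at step 26: the system is in a cycle of period 4 from step 22 on.  Therefore the state at step 1530 equals the state at step 22 + ((1530 - 22) mod 4) = 22, which is [117, 117, 117, 118].

Derivation:
t=0: [65, 63, 31, 44]
t=1: [64, 66, 80, 85]
t=2: [33, 31, 17, 22]
t=3: [84, 82, 68, 73]
t=4: [16, 14, 24, 19]
t=5: [52, 50, 60, 55]
t=6: [79, 81, 71, 76]
t=7: [8, 8, 16, 11]
t=8: [29, 29, 37, 32]
t=9: [92, 92, 100, 95]
t=10: [41, 41, 49, 44]
t=11: [111, 111, 103, 108]
t=12: [87, 87, 79, 84]
t=13: [16, 16, 10, 13]
t=14: [43, 43, 37, 40]
t=15: [112, 112, 112, 115]
t=16: [97, 97, 97, 100]
t=17: [52, 52, 52, 55]
t=18: [82, 82, 82, 79]
t=19: [5, 5, 5, 4]
t=20: [14, 14, 14, 13]
t=21: [41, 41, 41, 40]
t=22: [117, 117, 117, 118]
t=23: [111, 111, 111, 112]
t=24: [93, 93, 93, 94]
t=25: [39, 39, 39, 40]
t=26: [117, 117, 117, 118]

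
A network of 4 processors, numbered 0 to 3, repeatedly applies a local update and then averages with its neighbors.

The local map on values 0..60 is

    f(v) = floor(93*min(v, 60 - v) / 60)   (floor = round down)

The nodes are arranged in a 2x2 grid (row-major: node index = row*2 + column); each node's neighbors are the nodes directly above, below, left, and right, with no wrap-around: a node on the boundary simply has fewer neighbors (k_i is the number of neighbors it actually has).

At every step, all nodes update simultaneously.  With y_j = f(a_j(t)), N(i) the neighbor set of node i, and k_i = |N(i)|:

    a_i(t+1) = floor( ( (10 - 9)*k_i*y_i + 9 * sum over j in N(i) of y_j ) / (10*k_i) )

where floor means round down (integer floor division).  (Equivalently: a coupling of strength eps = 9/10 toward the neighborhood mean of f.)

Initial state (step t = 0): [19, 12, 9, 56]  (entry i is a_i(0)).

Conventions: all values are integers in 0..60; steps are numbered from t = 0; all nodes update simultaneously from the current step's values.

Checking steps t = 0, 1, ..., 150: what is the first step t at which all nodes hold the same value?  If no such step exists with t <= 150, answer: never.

Answer: 10
Key observation: Synchronization is absorbing here: once all nodes are equal they stay equal, and step 10 is the first all-equal step.

Derivation:
t=0: [19, 12, 9, 56]  (not all equal)
t=1: [16, 17, 17, 14]  (not all equal)
t=2: [25, 22, 22, 25]  (not all equal)
t=3: [34, 37, 37, 34]  (not all equal)
t=4: [35, 39, 39, 35]  (not all equal)
t=5: [32, 37, 37, 32]  (not all equal)
t=6: [35, 42, 42, 35]  (not all equal)
t=7: [28, 36, 36, 28]  (not all equal)
t=8: [37, 42, 42, 37]  (not all equal)
t=9: [27, 34, 34, 27]  (not all equal)
t=10: [40, 40, 40, 40]  (all equal)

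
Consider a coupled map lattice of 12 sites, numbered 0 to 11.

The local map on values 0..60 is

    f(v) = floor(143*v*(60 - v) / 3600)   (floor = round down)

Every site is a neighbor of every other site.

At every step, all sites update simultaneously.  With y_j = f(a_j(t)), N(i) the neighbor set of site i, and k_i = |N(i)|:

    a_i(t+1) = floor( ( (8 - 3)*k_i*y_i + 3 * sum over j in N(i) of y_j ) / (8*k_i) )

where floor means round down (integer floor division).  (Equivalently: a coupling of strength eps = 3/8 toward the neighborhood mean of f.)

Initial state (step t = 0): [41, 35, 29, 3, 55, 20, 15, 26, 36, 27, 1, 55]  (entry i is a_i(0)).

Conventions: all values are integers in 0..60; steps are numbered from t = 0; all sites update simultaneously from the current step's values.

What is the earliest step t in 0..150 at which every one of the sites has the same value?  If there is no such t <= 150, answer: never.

Simulating step by step:
t=0: [41, 35, 29, 3, 55, 20, 15, 26, 36, 27, 1, 55]  (not all equal)
t=1: [27, 29, 30, 13, 15, 28, 25, 30, 29, 30, 11, 15]  (not all equal)
t=2: [33, 33, 33, 27, 28, 33, 32, 33, 33, 33, 25, 28]  (not all equal)
t=3: [34, 34, 34, 34, 34, 34, 34, 34, 34, 34, 34, 34]  (all equal)

Answer: 3
Key observation: Synchronization is absorbing here: once all sites are equal they stay equal, and step 3 is the first all-equal step.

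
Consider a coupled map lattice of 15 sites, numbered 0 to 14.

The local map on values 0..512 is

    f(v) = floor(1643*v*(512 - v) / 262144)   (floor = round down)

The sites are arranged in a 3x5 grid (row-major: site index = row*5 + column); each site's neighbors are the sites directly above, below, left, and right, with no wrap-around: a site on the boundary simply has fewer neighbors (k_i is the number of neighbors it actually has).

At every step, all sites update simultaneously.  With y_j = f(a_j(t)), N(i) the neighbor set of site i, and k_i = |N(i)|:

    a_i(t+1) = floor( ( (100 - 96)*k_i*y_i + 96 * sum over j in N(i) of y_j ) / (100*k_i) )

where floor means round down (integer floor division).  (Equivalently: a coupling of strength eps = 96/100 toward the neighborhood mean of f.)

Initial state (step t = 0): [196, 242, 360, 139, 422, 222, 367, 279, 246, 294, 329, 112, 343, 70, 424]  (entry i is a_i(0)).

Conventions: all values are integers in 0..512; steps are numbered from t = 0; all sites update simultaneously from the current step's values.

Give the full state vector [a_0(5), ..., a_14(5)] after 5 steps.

Answer: [381, 361, 359, 325, 330, 367, 367, 342, 331, 309, 368, 356, 340, 320, 315]

Derivation:
t=0: [196, 242, 360, 139, 422, 222, 367, 279, 246, 294, 329, 112, 343, 70, 424]
t=1: [405, 356, 378, 329, 357, 367, 373, 363, 334, 297, 342, 354, 296, 329, 294]
t=2: [337, 305, 352, 346, 386, 320, 341, 352, 372, 374, 342, 362, 356, 390, 389]
t=3: [389, 363, 368, 328, 339, 366, 367, 347, 332, 310, 362, 358, 330, 323, 310]
t=4: [334, 322, 356, 358, 384, 324, 343, 353, 377, 378, 339, 349, 362, 380, 387]
t=5: [381, 361, 359, 325, 330, 367, 367, 342, 331, 309, 368, 356, 340, 320, 315]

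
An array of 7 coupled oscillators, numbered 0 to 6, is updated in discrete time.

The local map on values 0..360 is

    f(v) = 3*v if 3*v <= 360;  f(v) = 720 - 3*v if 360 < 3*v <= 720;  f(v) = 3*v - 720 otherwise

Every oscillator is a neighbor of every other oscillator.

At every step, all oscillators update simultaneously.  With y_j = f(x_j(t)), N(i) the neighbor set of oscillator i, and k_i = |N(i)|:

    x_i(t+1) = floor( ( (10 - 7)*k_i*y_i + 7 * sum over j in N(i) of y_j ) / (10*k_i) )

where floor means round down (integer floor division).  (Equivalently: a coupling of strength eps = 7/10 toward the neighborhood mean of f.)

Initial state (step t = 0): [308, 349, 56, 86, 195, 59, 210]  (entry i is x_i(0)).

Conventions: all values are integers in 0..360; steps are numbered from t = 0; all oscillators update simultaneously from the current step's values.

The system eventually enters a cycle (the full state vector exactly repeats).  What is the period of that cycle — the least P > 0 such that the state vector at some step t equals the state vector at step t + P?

Simulating step by step:
t=0: [308, 349, 56, 86, 195, 59, 210]
t=1: [195, 218, 189, 205, 183, 191, 175]
t=2: [138, 125, 141, 132, 144, 140, 149]
t=3: [304, 312, 303, 308, 301, 303, 298]
t=4: [192, 196, 191, 194, 190, 191, 189]
t=5: [144, 142, 144, 143, 145, 144, 146]
t=6: [288, 289, 288, 288, 287, 288, 286]
t=7: [143, 143, 143, 143, 142, 143, 142]
t=8: [291, 291, 291, 291, 292, 291, 292]
t=9: [153, 153, 153, 153, 154, 153, 154]
t=10: [260, 260, 260, 260, 259, 260, 259]
t=11: [59, 59, 59, 59, 58, 59, 58]
t=12: [176, 176, 176, 176, 175, 176, 175]
t=13: [192, 192, 192, 192, 193, 192, 193]
t=14: [143, 143, 143, 143, 142, 143, 142]

Answer: 7
Key observation: The state at step 7, [143, 143, 143, 143, 142, 143, 142], reappears at step 14 — and no state repeats earlier — so the cycle the system enters has period 7.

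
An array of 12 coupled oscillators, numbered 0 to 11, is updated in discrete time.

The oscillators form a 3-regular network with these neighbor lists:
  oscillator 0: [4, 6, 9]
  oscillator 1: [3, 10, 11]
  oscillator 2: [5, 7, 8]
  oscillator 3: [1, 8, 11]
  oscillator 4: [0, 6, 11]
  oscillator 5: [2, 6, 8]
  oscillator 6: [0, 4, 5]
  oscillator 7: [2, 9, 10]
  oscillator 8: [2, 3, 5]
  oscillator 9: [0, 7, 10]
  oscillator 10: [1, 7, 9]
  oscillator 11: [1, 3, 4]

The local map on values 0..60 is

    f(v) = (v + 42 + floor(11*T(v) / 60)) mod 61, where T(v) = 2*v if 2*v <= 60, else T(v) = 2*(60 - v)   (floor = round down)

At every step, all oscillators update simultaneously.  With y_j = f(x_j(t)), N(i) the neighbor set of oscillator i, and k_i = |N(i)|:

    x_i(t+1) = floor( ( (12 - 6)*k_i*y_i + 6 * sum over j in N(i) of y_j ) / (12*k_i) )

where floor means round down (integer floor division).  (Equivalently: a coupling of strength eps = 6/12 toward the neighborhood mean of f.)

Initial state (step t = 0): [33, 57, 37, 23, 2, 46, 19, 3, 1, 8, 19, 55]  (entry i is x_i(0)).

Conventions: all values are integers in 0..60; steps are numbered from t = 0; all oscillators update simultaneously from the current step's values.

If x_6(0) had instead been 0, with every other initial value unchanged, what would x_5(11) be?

Answer: x_5(11) = 23
Key observation: This trace re-runs the system from the modified initial state.

Derivation:
t=0: [33, 57, 37, 23, 2, 46, 0, 3, 1, 8, 19, 55]
t=1: [34, 28, 33, 25, 39, 34, 37, 37, 33, 38, 25, 34]
t=2: [25, 18, 23, 18, 25, 24, 25, 23, 21, 24, 19, 22]
t=3: [14, 6, 11, 6, 14, 12, 14, 11, 9, 12, 8, 9]
t=4: [9, 51, 56, 51, 9, 47, 9, 56, 54, 47, 53, 43]
t=5: [50, 34, 36, 34, 50, 37, 50, 36, 36, 37, 35, 35]
t=6: [32, 24, 25, 24, 32, 27, 32, 25, 25, 27, 25, 26]
t=7: [22, 13, 15, 13, 21, 17, 22, 15, 15, 17, 15, 16]
t=8: [9, 39, 1, 39, 8, 4, 9, 1, 11, 4, 11, 22]
t=9: [52, 29, 46, 29, 45, 49, 52, 46, 48, 49, 48, 23]
t=10: [34, 20, 32, 20, 29, 33, 34, 32, 30, 33, 30, 17]
t=11: [23, 9, 22, 9, 18, 23, 23, 22, 20, 23, 20, 8]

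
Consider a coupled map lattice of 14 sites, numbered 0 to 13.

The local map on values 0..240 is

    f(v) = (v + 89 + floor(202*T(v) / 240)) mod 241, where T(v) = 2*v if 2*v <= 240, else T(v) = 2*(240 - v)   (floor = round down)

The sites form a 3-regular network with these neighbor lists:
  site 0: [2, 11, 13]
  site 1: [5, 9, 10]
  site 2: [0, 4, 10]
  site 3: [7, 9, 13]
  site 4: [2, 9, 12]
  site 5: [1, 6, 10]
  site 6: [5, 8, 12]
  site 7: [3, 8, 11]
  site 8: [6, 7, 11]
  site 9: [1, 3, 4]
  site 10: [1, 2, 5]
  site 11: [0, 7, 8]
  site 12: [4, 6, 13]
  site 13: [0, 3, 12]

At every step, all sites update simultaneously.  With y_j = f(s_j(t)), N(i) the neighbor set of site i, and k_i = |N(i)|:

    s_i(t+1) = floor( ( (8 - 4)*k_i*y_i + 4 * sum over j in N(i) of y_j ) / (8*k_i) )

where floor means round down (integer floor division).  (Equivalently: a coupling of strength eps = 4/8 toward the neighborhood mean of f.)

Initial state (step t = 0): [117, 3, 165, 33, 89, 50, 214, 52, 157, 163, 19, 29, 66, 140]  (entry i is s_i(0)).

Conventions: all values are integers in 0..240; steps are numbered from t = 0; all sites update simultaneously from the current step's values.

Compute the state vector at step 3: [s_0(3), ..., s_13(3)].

Answer: [154, 148, 148, 158, 132, 151, 144, 160, 157, 149, 148, 157, 115, 145]

Derivation:
t=0: [117, 3, 165, 33, 89, 50, 214, 52, 157, 163, 19, 29, 66, 140]
t=1: [157, 132, 133, 175, 93, 168, 117, 195, 155, 130, 146, 171, 70, 138]
t=2: [147, 155, 146, 139, 108, 147, 133, 127, 142, 146, 152, 135, 86, 130]
t=3: [154, 148, 148, 158, 132, 151, 144, 160, 157, 149, 148, 157, 115, 145]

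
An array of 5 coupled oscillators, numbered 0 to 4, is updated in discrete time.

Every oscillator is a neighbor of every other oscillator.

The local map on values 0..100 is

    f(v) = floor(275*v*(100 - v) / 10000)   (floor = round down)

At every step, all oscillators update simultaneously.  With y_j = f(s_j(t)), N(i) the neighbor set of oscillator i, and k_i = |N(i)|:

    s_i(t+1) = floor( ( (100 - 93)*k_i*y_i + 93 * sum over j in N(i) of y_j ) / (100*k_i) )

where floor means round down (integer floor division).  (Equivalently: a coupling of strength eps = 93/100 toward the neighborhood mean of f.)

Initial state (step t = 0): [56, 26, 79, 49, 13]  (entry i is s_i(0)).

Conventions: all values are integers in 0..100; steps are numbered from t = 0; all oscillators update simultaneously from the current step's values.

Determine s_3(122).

Simulating step by step:
t=0: [56, 26, 79, 49, 13]
t=1: [50, 52, 53, 50, 56]
t=2: [67, 67, 67, 67, 67]
t=3: [60, 60, 60, 60, 60]
t=4: [66, 66, 66, 66, 66]
t=5: [61, 61, 61, 61, 61]
t=6: [65, 65, 65, 65, 65]
t=7: [62, 62, 62, 62, 62]
t=8: [64, 64, 64, 64, 64]
t=9: [63, 63, 63, 63, 63]
t=10: [64, 64, 64, 64, 64]

Answer: s_3(122) = 64
Key observation: The state at step 8, [64, 64, 64, 64, 64], reappears at step 10: the system is in a cycle of period 2 from step 8 on.  Therefore the state at step 122 equals the state at step 8 + ((122 - 8) mod 2) = 8, which is [64, 64, 64, 64, 64].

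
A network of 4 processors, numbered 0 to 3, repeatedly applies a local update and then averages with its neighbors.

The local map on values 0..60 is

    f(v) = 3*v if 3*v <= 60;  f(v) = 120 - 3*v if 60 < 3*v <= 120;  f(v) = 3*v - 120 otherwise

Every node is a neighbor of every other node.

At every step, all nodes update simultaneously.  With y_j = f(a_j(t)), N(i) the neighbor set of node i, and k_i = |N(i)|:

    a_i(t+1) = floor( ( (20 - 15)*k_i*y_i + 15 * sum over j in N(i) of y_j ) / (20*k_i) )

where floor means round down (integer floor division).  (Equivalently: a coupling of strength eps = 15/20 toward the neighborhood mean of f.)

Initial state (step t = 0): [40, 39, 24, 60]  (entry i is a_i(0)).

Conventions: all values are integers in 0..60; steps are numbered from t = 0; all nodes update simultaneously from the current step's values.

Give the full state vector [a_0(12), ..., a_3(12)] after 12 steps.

Answer: [9, 9, 9, 9]

Derivation:
t=0: [40, 39, 24, 60]
t=1: [27, 27, 27, 27]
t=2: [39, 39, 39, 39]
t=3: [3, 3, 3, 3]
t=4: [9, 9, 9, 9]
t=5: [27, 27, 27, 27]
t=6: [39, 39, 39, 39]
t=7: [3, 3, 3, 3]
t=8: [9, 9, 9, 9]
t=9: [27, 27, 27, 27]
t=10: [39, 39, 39, 39]
t=11: [3, 3, 3, 3]
t=12: [9, 9, 9, 9]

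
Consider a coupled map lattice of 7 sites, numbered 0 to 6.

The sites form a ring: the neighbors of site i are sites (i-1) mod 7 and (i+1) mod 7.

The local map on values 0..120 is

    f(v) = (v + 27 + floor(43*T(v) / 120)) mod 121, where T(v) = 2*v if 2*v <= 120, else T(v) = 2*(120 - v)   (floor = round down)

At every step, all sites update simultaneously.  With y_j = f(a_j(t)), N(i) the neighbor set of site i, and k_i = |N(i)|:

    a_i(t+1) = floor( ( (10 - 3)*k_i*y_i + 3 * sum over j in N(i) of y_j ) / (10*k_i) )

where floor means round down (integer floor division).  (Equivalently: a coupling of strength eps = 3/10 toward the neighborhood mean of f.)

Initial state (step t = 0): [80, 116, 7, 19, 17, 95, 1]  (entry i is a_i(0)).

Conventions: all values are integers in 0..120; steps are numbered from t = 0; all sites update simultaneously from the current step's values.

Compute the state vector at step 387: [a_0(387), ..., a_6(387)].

Simulating step by step:
t=0: [80, 116, 7, 19, 17, 95, 1]
t=1: [17, 24, 39, 55, 50, 25, 24]
t=2: [59, 69, 75, 30, 88, 75, 66]
t=3: [8, 10, 22, 58, 24, 13, 10]
t=4: [41, 46, 52, 23, 55, 51, 44]
t=5: [98, 105, 106, 63, 27, 95, 103]
t=6: [19, 20, 19, 20, 55, 26, 20]
t=7: [59, 60, 59, 51, 19, 58, 62]
t=8: [7, 8, 23, 89, 59, 13, 8]
t=9: [39, 43, 54, 22, 14, 41, 41]
t=10: [94, 101, 107, 70, 59, 90, 96]
t=11: [18, 20, 20, 12, 9, 15, 18]
t=12: [57, 60, 58, 48, 44, 51, 56]
t=13: [3, 7, 21, 92, 104, 95, 18]
t=14: [36, 41, 52, 25, 20, 24, 47]
t=15: [92, 98, 106, 74, 63, 72, 98]
t=16: [18, 19, 20, 13, 9, 12, 17]
t=17: [57, 59, 58, 49, 43, 47, 54]
t=18: [21, 6, 21, 93, 102, 107, 99]
t=19: [52, 44, 52, 25, 20, 21, 26]
t=20: [107, 106, 106, 74, 62, 63, 76]
t=21: [20, 22, 20, 13, 9, 9, 13]
t=22: [59, 63, 59, 49, 43, 43, 49]
t=23: [22, 8, 22, 93, 101, 101, 93]
t=24: [53, 47, 53, 25, 19, 19, 25]
t=25: [108, 110, 108, 74, 60, 60, 74]
t=26: [20, 22, 20, 13, 9, 9, 13]

Answer: [59, 63, 59, 49, 43, 43, 49]
Key observation: The state at step 21, [20, 22, 20, 13, 9, 9, 13], reappears at step 26: the system is in a cycle of period 5 from step 21 on.  Therefore the state at step 387 equals the state at step 21 + ((387 - 21) mod 5) = 22, which is [59, 63, 59, 49, 43, 43, 49].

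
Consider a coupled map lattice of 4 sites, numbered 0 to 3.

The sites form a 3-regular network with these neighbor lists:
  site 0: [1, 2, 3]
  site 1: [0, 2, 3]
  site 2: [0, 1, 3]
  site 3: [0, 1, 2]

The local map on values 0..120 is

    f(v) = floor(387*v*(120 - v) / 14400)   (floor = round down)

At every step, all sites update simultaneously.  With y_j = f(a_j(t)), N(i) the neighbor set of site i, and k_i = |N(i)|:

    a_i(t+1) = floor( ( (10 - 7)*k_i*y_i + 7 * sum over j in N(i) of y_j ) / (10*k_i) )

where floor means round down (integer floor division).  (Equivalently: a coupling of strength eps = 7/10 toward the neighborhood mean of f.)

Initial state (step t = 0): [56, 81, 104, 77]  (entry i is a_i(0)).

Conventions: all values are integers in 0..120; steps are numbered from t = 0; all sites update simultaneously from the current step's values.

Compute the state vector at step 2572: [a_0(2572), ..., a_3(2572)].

Simulating step by step:
t=0: [56, 81, 104, 77]
t=1: [79, 78, 75, 78]
t=2: [88, 88, 88, 88]
t=3: [75, 75, 75, 75]
t=4: [90, 90, 90, 90]
t=5: [72, 72, 72, 72]
t=6: [92, 92, 92, 92]
t=7: [69, 69, 69, 69]
t=8: [94, 94, 94, 94]
t=9: [65, 65, 65, 65]
t=10: [96, 96, 96, 96]
t=11: [61, 61, 61, 61]
t=12: [96, 96, 96, 96]

Answer: [96, 96, 96, 96]
Key observation: The state at step 10, [96, 96, 96, 96], reappears at step 12: the system is in a cycle of period 2 from step 10 on.  Therefore the state at step 2572 equals the state at step 10 + ((2572 - 10) mod 2) = 10, which is [96, 96, 96, 96].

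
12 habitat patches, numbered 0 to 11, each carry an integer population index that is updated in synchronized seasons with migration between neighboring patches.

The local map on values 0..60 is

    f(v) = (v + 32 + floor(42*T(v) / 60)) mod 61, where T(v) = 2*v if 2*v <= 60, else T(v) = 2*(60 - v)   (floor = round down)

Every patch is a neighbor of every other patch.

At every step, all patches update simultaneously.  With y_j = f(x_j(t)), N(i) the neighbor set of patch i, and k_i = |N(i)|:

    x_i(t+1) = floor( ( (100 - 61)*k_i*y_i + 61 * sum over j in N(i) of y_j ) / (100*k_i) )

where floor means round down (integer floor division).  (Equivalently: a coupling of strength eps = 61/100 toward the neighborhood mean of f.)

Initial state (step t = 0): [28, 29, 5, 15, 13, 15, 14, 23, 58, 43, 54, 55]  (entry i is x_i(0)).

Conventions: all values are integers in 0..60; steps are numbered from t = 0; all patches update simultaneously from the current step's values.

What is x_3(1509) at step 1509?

Simulating step by step:
t=0: [28, 29, 5, 15, 13, 15, 14, 23, 58, 43, 54, 55]
t=1: [29, 30, 31, 19, 17, 19, 18, 25, 27, 29, 27, 27]
t=2: [33, 34, 33, 25, 23, 25, 24, 30, 31, 33, 31, 31]
t=3: [38, 38, 38, 35, 33, 35, 34, 39, 38, 38, 38, 38]
t=4: [39, 39, 39, 40, 40, 40, 40, 39, 39, 39, 39, 39]
t=5: [39, 39, 39, 39, 39, 39, 39, 39, 39, 39, 39, 39]
t=6: [39, 39, 39, 39, 39, 39, 39, 39, 39, 39, 39, 39]

Answer: x_3(1509) = 39
Key observation: The state at step 5, [39, 39, 39, 39, 39, 39, 39, 39, 39, 39, 39, 39], reappears at step 6: the system is in a cycle of period 1 from step 5 on.  Therefore the state at step 1509 equals the state at step 5 + ((1509 - 5) mod 1) = 5, which is [39, 39, 39, 39, 39, 39, 39, 39, 39, 39, 39, 39].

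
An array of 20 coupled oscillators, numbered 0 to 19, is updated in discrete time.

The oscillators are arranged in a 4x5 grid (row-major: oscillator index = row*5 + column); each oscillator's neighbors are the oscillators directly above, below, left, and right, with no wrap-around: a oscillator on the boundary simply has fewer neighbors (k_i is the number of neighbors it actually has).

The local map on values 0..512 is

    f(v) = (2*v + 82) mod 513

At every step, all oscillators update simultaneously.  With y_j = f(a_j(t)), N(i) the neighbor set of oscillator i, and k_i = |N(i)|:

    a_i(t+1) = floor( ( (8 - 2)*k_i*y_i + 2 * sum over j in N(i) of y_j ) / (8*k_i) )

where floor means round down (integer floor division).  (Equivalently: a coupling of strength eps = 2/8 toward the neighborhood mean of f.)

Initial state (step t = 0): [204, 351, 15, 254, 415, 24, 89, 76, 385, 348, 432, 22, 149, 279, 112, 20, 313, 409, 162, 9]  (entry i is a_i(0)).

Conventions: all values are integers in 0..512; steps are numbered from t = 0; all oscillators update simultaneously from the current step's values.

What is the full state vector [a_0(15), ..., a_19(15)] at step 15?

Answer: [90, 409, 371, 313, 84, 69, 307, 113, 268, 191, 80, 406, 152, 397, 212, 159, 413, 350, 378, 405]

Derivation:
t=0: [204, 351, 15, 254, 415, 24, 89, 76, 385, 348, 432, 22, 149, 279, 112, 20, 313, 409, 162, 9]
t=1: [417, 275, 132, 128, 342, 196, 242, 243, 298, 285, 356, 173, 339, 184, 270, 170, 199, 372, 355, 164]
t=2: [376, 156, 302, 317, 249, 416, 107, 91, 185, 148, 321, 387, 263, 387, 165, 411, 456, 318, 307, 356]
t=3: [340, 361, 201, 209, 122, 369, 309, 261, 413, 361, 252, 324, 143, 328, 392, 379, 439, 217, 206, 285]
t=4: [261, 294, 436, 475, 343, 272, 196, 157, 365, 307, 125, 229, 309, 269, 319, 310, 380, 111, 401, 210]
t=5: [102, 201, 377, 87, 214, 159, 398, 384, 267, 200, 276, 102, 192, 146, 221, 224, 290, 301, 354, 448]
t=6: [325, 444, 332, 270, 474, 364, 367, 331, 167, 413, 149, 283, 422, 334, 118, 46, 151, 202, 291, 384]
t=7: [258, 405, 241, 136, 66, 297, 297, 258, 372, 357, 335, 193, 377, 258, 319, 226, 354, 443, 201, 311]
t=8: [131, 309, 106, 313, 240, 162, 190, 116, 285, 273, 233, 413, 310, 146, 201, 80, 286, 431, 423, 229]
t=9: [332, 231, 278, 186, 75, 374, 427, 303, 166, 142, 113, 347, 236, 357, 406, 203, 194, 385, 380, 132]
t=10: [218, 88, 148, 404, 276, 318, 366, 193, 390, 360, 320, 274, 97, 285, 368, 463, 443, 324, 327, 348]
t=11: [61, 250, 375, 353, 174, 196, 291, 432, 341, 281, 224, 165, 265, 176, 286, 454, 410, 242, 219, 264]
t=12: [220, 107, 304, 289, 373, 386, 200, 376, 267, 166, 126, 350, 157, 356, 160, 408, 370, 81, 53, 91]
t=13: [86, 277, 196, 159, 306, 324, 438, 313, 149, 378, 333, 296, 366, 278, 381, 369, 306, 257, 206, 271]
t=14: [233, 190, 415, 386, 226, 240, 377, 246, 350, 318, 233, 193, 261, 187, 295, 282, 181, 143, 397, 186]
t=15: [90, 409, 371, 313, 84, 69, 307, 113, 268, 191, 80, 406, 152, 397, 212, 159, 413, 350, 378, 405]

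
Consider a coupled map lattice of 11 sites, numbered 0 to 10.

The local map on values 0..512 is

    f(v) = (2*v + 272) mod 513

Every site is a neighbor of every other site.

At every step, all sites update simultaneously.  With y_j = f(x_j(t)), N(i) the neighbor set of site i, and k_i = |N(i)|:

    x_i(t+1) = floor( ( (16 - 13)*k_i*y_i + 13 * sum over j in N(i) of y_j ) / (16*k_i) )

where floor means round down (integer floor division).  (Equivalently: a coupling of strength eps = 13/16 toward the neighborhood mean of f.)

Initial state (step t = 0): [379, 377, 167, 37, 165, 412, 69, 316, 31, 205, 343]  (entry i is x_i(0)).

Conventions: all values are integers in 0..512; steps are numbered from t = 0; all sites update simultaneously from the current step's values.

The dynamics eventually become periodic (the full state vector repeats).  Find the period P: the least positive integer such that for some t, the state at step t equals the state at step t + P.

Answer: 18
Key observation: The state at step 4, [15, 15, 15, 15, 15, 15, 15, 15, 15, 15, 15], reappears at step 22 — and no state repeats earlier — so the cycle the system enters has period 18.

Derivation:
t=0: [379, 377, 167, 37, 165, 412, 69, 316, 31, 205, 343]
t=1: [191, 191, 200, 227, 200, 198, 234, 232, 226, 208, 238]
t=2: [180, 180, 182, 188, 182, 182, 189, 189, 188, 184, 190]
t=3: [127, 127, 128, 129, 128, 128, 129, 129, 129, 128, 129]
t=4: [15, 15, 15, 15, 15, 15, 15, 15, 15, 15, 15]
t=5: [302, 302, 302, 302, 302, 302, 302, 302, 302, 302, 302]
t=6: [363, 363, 363, 363, 363, 363, 363, 363, 363, 363, 363]
t=7: [485, 485, 485, 485, 485, 485, 485, 485, 485, 485, 485]
t=8: [216, 216, 216, 216, 216, 216, 216, 216, 216, 216, 216]
t=9: [191, 191, 191, 191, 191, 191, 191, 191, 191, 191, 191]
t=10: [141, 141, 141, 141, 141, 141, 141, 141, 141, 141, 141]
t=11: [41, 41, 41, 41, 41, 41, 41, 41, 41, 41, 41]
t=12: [354, 354, 354, 354, 354, 354, 354, 354, 354, 354, 354]
t=13: [467, 467, 467, 467, 467, 467, 467, 467, 467, 467, 467]
t=14: [180, 180, 180, 180, 180, 180, 180, 180, 180, 180, 180]
t=15: [119, 119, 119, 119, 119, 119, 119, 119, 119, 119, 119]
t=16: [510, 510, 510, 510, 510, 510, 510, 510, 510, 510, 510]
t=17: [266, 266, 266, 266, 266, 266, 266, 266, 266, 266, 266]
t=18: [291, 291, 291, 291, 291, 291, 291, 291, 291, 291, 291]
t=19: [341, 341, 341, 341, 341, 341, 341, 341, 341, 341, 341]
t=20: [441, 441, 441, 441, 441, 441, 441, 441, 441, 441, 441]
t=21: [128, 128, 128, 128, 128, 128, 128, 128, 128, 128, 128]
t=22: [15, 15, 15, 15, 15, 15, 15, 15, 15, 15, 15]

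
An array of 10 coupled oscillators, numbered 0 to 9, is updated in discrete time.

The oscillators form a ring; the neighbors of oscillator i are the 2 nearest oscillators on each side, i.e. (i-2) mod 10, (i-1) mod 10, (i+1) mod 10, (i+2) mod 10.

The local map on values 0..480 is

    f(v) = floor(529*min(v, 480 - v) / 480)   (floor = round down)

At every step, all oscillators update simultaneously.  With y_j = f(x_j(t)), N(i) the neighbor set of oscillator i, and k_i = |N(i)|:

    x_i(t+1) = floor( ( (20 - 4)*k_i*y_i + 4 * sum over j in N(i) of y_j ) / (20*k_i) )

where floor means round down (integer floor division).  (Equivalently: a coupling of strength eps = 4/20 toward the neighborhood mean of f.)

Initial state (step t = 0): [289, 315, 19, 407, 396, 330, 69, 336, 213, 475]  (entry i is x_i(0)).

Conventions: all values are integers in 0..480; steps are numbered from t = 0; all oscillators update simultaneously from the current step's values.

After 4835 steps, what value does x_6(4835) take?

Answer: x_6(4835) = 263
Key observation: The state at step 27, [263, 263, 263, 263, 263, 263, 263, 263, 263, 263], reappears at step 29: the system is in a cycle of period 2 from step 27 on.  Therefore the state at step 4835 equals the state at step 27 + ((4835 - 27) mod 2) = 27, which is [263, 263, 263, 263, 263, 263, 263, 263, 263, 263].

Derivation:
t=0: [289, 315, 19, 407, 396, 330, 69, 336, 213, 475]
t=1: [190, 160, 44, 86, 90, 152, 93, 150, 209, 43]
t=2: [192, 160, 67, 99, 99, 156, 114, 159, 210, 76]
t=3: [196, 164, 88, 113, 111, 162, 134, 170, 214, 106]
t=4: [204, 171, 108, 128, 124, 171, 153, 183, 221, 133]
t=5: [214, 181, 129, 144, 139, 182, 172, 198, 231, 159]
t=6: [226, 194, 150, 161, 156, 195, 192, 215, 244, 185]
t=7: [241, 210, 172, 179, 175, 210, 212, 233, 252, 210]
t=8: [255, 228, 195, 199, 196, 228, 232, 252, 249, 234]
t=9: [246, 247, 217, 221, 219, 247, 252, 251, 253, 255]
t=10: [255, 254, 241, 244, 242, 254, 250, 251, 250, 248]
t=11: [248, 250, 261, 259, 260, 250, 253, 252, 252, 254]
t=12: [253, 251, 242, 243, 242, 251, 249, 250, 251, 249]
t=13: [251, 252, 260, 260, 261, 253, 254, 253, 252, 253]
t=14: [251, 250, 242, 242, 241, 249, 248, 250, 250, 250]
t=15: [252, 253, 261, 261, 262, 254, 255, 253, 253, 252]
t=16: [250, 249, 241, 241, 240, 248, 247, 249, 249, 250]
t=17: [253, 254, 262, 262, 263, 255, 256, 254, 254, 253]
t=18: [249, 248, 240, 240, 239, 246, 246, 248, 248, 249]
t=19: [254, 255, 263, 263, 262, 257, 257, 255, 255, 254]
t=20: [248, 246, 239, 239, 240, 244, 244, 246, 247, 248]
t=21: [255, 257, 262, 262, 263, 260, 259, 257, 256, 255]
t=22: [246, 244, 240, 240, 239, 241, 243, 244, 245, 246]
t=23: [257, 260, 263, 263, 263, 262, 261, 259, 258, 257]
t=24: [244, 242, 239, 239, 239, 240, 241, 242, 243, 244]
t=25: [260, 261, 262, 263, 263, 263, 262, 262, 261, 260]
t=26: [241, 240, 240, 239, 239, 239, 239, 240, 241, 241]
t=27: [263, 263, 263, 263, 263, 263, 263, 263, 263, 263]
t=28: [239, 239, 239, 239, 239, 239, 239, 239, 239, 239]
t=29: [263, 263, 263, 263, 263, 263, 263, 263, 263, 263]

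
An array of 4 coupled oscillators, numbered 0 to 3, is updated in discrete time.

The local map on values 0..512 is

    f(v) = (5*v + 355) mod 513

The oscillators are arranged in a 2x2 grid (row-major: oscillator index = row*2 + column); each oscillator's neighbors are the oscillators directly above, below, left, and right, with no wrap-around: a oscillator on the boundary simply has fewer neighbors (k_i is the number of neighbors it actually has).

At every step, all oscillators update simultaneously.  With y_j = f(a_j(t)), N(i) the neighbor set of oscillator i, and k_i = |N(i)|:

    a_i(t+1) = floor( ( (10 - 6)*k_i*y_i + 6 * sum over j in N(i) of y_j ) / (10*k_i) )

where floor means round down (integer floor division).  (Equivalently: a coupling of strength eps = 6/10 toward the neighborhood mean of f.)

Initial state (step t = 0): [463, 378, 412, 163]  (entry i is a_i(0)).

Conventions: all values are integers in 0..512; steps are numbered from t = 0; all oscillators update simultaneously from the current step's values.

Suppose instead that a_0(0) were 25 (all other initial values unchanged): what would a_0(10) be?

Simulating step by step:
t=0: [25, 378, 412, 163]
t=1: [358, 264, 332, 224]
t=2: [220, 217, 353, 363]
t=3: [316, 329, 191, 191]
t=4: [381, 388, 317, 337]
t=5: [276, 309, 373, 393]
t=6: [237, 283, 206, 265]
t=7: [177, 135, 186, 233]
t=8: [164, 214, 316, 276]
t=9: [298, 263, 261, 316]
t=10: [198, 263, 259, 234]

Answer: a_0(10) = 198
Key observation: This trace re-runs the system from the modified initial state.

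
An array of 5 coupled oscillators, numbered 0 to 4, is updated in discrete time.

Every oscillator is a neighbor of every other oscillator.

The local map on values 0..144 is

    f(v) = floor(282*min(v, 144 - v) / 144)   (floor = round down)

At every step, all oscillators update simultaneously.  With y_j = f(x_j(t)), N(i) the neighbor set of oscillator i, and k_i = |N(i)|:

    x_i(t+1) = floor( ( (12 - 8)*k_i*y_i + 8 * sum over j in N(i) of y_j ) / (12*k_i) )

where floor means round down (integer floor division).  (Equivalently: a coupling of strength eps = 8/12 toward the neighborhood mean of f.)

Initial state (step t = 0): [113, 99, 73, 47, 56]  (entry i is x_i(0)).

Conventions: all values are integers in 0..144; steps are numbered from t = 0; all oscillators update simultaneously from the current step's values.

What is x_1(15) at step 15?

Simulating step by step:
t=0: [113, 99, 73, 47, 56]
t=1: [91, 96, 104, 96, 99]
t=2: [93, 91, 89, 91, 90]
t=3: [102, 103, 104, 103, 103]
t=4: [80, 80, 79, 80, 80]
t=5: [125, 125, 125, 125, 125]
t=6: [37, 37, 37, 37, 37]
t=7: [72, 72, 72, 72, 72]
t=8: [141, 141, 141, 141, 141]
t=9: [5, 5, 5, 5, 5]
t=10: [9, 9, 9, 9, 9]
t=11: [17, 17, 17, 17, 17]
t=12: [33, 33, 33, 33, 33]
t=13: [64, 64, 64, 64, 64]
t=14: [125, 125, 125, 125, 125]
t=15: [37, 37, 37, 37, 37]

Answer: x_1(15) = 37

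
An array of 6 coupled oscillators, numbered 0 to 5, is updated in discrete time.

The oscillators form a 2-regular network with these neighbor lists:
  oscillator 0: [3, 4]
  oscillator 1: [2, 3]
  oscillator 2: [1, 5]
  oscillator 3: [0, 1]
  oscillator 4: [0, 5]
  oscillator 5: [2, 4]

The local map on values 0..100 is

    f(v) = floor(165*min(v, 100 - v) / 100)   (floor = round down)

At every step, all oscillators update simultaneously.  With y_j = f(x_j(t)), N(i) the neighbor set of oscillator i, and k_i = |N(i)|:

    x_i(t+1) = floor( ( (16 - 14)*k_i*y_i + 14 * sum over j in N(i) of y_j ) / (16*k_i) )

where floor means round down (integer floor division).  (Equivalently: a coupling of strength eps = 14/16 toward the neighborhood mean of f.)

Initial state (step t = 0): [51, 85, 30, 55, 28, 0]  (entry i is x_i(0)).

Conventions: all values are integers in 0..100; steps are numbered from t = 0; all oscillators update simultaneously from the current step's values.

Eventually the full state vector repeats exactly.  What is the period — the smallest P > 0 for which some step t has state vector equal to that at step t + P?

Simulating step by step:
t=0: [51, 85, 30, 55, 28, 0]
t=1: [62, 56, 16, 54, 40, 41]
t=2: [69, 53, 64, 68, 64, 48]
t=3: [54, 58, 75, 62, 64, 61]
t=4: [62, 53, 63, 70, 68, 51]
t=5: [51, 57, 76, 66, 68, 59]
t=6: [57, 50, 64, 72, 70, 48]
t=7: [50, 56, 77, 72, 71, 57]
t=8: [50, 45, 66, 73, 72, 45]
t=9: [49, 53, 71, 73, 74, 53]
t=10: [47, 49, 73, 74, 73, 48]
t=11: [47, 47, 75, 73, 73, 48]
t=12: [48, 46, 73, 72, 73, 47]
t=13: [49, 48, 72, 73, 73, 48]
t=14: [48, 49, 74, 75, 75, 49]
t=15: [45, 46, 75, 74, 74, 46]
t=16: [46, 45, 70, 70, 70, 45]
t=17: [52, 52, 70, 71, 71, 52]
t=18: [51, 51, 75, 75, 75, 51]
t=19: [45, 45, 75, 75, 75, 45]
t=20: [45, 45, 69, 69, 69, 45]
t=21: [53, 53, 71, 71, 71, 53]
t=22: [50, 50, 73, 73, 73, 50]
t=23: [48, 48, 77, 77, 77, 48]
t=24: [42, 42, 73, 73, 73, 42]
t=25: [47, 47, 65, 65, 65, 47]
t=26: [59, 59, 74, 74, 74, 59]
t=27: [45, 45, 63, 63, 63, 45]
t=28: [62, 62, 72, 72, 72, 62]
t=29: [48, 48, 60, 60, 60, 48]
t=30: [67, 67, 77, 77, 77, 67]
t=31: [39, 39, 51, 51, 51, 39]
t=32: [78, 78, 66, 66, 66, 78]
t=33: [53, 53, 38, 38, 38, 53]
t=34: [63, 63, 75, 75, 75, 63]
t=35: [43, 43, 58, 58, 58, 43]
t=36: [69, 69, 69, 69, 69, 69]
t=37: [51, 51, 51, 51, 51, 51]
t=38: [80, 80, 80, 80, 80, 80]
t=39: [33, 33, 33, 33, 33, 33]
t=40: [54, 54, 54, 54, 54, 54]
t=41: [75, 75, 75, 75, 75, 75]
t=42: [41, 41, 41, 41, 41, 41]
t=43: [67, 67, 67, 67, 67, 67]
t=44: [54, 54, 54, 54, 54, 54]

Answer: 4
Key observation: The state at step 40, [54, 54, 54, 54, 54, 54], reappears at step 44 — and no state repeats earlier — so the cycle the system enters has period 4.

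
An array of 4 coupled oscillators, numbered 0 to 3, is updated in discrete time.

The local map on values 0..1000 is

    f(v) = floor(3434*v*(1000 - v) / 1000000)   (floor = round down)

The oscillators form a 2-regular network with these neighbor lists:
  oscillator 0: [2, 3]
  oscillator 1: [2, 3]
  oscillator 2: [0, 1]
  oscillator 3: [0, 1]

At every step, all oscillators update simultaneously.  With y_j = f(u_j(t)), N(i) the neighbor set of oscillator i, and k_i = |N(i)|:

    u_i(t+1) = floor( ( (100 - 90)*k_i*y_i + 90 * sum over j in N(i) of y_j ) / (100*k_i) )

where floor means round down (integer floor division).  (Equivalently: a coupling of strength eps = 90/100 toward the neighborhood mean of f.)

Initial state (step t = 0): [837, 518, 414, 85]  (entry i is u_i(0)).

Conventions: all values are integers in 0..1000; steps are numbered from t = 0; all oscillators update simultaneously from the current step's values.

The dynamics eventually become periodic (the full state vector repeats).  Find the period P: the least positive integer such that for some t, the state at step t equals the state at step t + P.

Answer: 4
Key observation: The state at step 14, [846, 846, 846, 846], reappears at step 18 — and no state repeats earlier — so the cycle the system enters has period 4.

Derivation:
t=0: [837, 518, 414, 85]
t=1: [541, 580, 679, 622]
t=2: [784, 783, 834, 840]
t=3: [479, 479, 571, 569]
t=4: [842, 842, 854, 854]
t=5: [430, 430, 453, 453]
t=6: [849, 849, 841, 841]
t=7: [457, 457, 441, 441]
t=8: [846, 846, 851, 851]
t=9: [436, 436, 445, 445]
t=10: [847, 847, 844, 844]
t=11: [451, 451, 445, 445]
t=12: [848, 848, 849, 849]
t=13: [440, 440, 441, 441]
t=14: [846, 846, 846, 846]
t=15: [447, 447, 447, 447]
t=16: [848, 848, 848, 848]
t=17: [442, 442, 442, 442]
t=18: [846, 846, 846, 846]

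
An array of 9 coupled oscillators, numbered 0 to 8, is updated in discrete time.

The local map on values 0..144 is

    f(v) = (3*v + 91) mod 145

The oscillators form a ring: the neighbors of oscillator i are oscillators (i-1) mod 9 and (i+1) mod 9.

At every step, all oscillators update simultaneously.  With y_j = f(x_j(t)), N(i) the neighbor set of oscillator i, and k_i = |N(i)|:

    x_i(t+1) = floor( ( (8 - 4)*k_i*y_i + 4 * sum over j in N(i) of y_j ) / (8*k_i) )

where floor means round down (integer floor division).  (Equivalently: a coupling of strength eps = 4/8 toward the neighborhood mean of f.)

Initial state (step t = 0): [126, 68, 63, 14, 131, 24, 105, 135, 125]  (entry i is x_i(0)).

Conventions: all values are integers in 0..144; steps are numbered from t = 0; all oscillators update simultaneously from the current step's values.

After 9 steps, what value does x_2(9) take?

Simulating step by step:
t=0: [126, 68, 63, 14, 131, 24, 105, 135, 125]
t=1: [26, 44, 102, 112, 62, 50, 77, 67, 39]
t=2: [47, 71, 107, 128, 124, 89, 40, 24, 38]
t=3: [62, 59, 74, 57, 41, 57, 54, 40, 56]
t=4: [125, 100, 71, 81, 93, 102, 99, 88, 106]
t=5: [70, 61, 43, 45, 77, 98, 92, 86, 83]
t=6: [50, 86, 90, 67, 60, 74, 77, 61, 42]
t=7: [80, 71, 50, 50, 69, 51, 54, 90, 92]
t=8: [43, 41, 75, 74, 52, 78, 96, 81, 66]
t=9: [90, 59, 36, 43, 65, 65, 64, 80, 101]

Answer: x_2(9) = 36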